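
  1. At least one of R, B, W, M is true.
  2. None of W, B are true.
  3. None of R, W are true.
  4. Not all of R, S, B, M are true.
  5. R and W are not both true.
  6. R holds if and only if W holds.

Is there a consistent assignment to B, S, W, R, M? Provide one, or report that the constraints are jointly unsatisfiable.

B=F, S=F, W=F, R=F, M=T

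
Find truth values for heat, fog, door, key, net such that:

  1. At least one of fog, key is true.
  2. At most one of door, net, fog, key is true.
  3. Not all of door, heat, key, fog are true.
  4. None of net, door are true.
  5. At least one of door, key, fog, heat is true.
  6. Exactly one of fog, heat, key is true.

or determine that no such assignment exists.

heat = False, fog = False, door = False, key = True, net = False

  (1) {fog, key}: 1 true — at least one ✓
  (2) {door, net, fog, key}: 1 true — at most one ✓
  (3) {door, heat, key, fog}: 1/4 true — not all ✓
  (4) {net, door}: 0 true — none ✓
  (5) {door, key, fog, heat}: 1 true — at least one ✓
  (6) {fog, heat, key}: 1 true — exactly one ✓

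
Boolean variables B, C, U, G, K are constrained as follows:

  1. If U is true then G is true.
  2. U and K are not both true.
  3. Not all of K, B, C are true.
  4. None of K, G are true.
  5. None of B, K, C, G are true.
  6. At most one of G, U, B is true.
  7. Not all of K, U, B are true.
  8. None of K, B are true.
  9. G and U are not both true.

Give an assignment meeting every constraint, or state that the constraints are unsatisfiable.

B: False, C: False, U: False, G: False, K: False

  (1) U=F ⇒ G: vacuous ✓
  (2) U=F, K=F — not both ✓
  (3) {K, B, C}: 0/3 true — not all ✓
  (4) {K, G}: 0 true — none ✓
  (5) {B, K, C, G}: 0 true — none ✓
  (6) {G, U, B}: 0 true — at most one ✓
  (7) {K, U, B}: 0/3 true — not all ✓
  (8) {K, B}: 0 true — none ✓
  (9) G=F, U=F — not both ✓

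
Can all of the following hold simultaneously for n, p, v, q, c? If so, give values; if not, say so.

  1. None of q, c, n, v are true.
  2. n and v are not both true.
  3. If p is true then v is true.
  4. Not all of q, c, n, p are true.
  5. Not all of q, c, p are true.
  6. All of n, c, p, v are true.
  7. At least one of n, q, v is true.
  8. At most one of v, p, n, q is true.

The formula is unsatisfiable.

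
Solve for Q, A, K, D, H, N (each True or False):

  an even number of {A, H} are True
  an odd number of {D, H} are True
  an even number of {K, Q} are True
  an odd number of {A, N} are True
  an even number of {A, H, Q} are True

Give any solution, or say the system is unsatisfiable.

Q=F, A=F, K=F, D=T, H=F, N=T

{A, H}: 0 true → even ✓
{D, H}: 1 true → odd ✓
{K, Q}: 0 true → even ✓
{A, N}: 1 true → odd ✓
{A, H, Q}: 0 true → even ✓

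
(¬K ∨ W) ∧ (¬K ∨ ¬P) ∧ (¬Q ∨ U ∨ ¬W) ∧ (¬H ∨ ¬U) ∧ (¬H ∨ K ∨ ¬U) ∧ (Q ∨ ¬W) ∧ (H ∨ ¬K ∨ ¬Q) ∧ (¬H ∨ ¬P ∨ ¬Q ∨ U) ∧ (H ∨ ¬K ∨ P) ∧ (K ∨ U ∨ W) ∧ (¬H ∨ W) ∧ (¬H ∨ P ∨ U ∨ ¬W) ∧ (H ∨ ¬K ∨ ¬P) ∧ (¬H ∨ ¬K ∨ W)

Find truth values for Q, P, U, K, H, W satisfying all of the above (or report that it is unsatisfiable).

Q = True, P = True, U = True, K = False, H = False, W = True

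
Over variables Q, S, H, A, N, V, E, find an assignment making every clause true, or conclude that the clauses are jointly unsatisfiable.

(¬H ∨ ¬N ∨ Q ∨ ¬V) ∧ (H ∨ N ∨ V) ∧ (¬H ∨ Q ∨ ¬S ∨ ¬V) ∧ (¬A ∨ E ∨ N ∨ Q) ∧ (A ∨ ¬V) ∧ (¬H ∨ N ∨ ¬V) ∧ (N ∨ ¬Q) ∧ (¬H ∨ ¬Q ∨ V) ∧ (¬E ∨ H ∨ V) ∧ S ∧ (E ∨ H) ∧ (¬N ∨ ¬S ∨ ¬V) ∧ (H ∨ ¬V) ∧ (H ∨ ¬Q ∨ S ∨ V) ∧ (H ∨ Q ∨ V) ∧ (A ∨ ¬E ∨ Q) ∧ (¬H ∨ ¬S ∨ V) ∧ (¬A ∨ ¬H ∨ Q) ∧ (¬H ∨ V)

Unsatisfiable

Case H = True:
  (S) forces S = True.
  (¬H ∨ ¬S ∨ V) forces V = True.
  (¬H ∨ Q ∨ ¬S ∨ ¬V) forces Q = True.
  (A ∨ ¬V) forces A = True.
  (¬H ∨ N ∨ ¬V) forces N = True.
  Clause (¬N ∨ ¬S ∨ ¬V) is falsified — contradiction.
Case H = False:
  (S) forces S = True.
  (E ∨ H) forces E = True.
  (¬E ∨ H ∨ V) forces V = True.
  Clause (H ∨ ¬V) is falsified — contradiction.
Both cases fail, so the formula is unsatisfiable.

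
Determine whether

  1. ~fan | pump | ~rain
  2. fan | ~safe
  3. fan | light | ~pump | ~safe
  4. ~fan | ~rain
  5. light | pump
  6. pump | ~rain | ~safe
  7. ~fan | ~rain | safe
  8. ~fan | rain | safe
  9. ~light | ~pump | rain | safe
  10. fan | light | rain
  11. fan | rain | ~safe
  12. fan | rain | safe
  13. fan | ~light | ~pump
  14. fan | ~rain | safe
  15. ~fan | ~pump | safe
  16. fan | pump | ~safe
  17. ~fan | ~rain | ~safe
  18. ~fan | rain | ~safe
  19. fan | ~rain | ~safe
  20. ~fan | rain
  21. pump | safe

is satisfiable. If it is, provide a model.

Unsatisfiable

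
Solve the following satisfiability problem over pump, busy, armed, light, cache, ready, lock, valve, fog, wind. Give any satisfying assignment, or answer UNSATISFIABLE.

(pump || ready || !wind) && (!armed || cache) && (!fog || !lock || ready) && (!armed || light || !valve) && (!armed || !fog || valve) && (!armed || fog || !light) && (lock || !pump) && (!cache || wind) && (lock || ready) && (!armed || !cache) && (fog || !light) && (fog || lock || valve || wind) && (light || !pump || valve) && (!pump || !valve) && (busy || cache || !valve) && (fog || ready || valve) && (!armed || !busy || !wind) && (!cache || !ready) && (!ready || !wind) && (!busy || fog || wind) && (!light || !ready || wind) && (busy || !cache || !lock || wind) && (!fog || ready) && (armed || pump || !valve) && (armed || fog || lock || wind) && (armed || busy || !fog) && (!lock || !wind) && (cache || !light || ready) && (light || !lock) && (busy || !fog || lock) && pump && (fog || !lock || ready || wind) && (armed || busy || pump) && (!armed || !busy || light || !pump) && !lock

No satisfying assignment exists.

Case pump = True:
  (lock || !pump) forces lock = True.
  Clause (!lock) is falsified — contradiction.
Case pump = False:
  Clause (pump) is falsified — contradiction.
Both cases fail, so the formula is unsatisfiable.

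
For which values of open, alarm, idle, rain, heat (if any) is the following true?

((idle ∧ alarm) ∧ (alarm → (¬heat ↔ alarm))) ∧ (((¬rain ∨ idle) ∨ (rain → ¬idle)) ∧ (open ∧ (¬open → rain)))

open = True, alarm = True, idle = True, rain = False, heat = False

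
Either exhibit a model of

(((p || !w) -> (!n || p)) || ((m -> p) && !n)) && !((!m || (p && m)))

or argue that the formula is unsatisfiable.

m = True, n = False, p = False, w = True

  ((p || !w) -> (!n || p)) || ((m -> p) && !n) = True
    (p || !w) -> (!n || p) = True
      p || !w = False
        !w = False
      !n || p = True
        !n = True
    (m -> p) && !n = False
      m -> p = False
      !n = True
  !((!m || (p && m))) = True
    !m || (p && m) = False
      !m = False
      p && m = False
Both conjuncts True, so the formula holds.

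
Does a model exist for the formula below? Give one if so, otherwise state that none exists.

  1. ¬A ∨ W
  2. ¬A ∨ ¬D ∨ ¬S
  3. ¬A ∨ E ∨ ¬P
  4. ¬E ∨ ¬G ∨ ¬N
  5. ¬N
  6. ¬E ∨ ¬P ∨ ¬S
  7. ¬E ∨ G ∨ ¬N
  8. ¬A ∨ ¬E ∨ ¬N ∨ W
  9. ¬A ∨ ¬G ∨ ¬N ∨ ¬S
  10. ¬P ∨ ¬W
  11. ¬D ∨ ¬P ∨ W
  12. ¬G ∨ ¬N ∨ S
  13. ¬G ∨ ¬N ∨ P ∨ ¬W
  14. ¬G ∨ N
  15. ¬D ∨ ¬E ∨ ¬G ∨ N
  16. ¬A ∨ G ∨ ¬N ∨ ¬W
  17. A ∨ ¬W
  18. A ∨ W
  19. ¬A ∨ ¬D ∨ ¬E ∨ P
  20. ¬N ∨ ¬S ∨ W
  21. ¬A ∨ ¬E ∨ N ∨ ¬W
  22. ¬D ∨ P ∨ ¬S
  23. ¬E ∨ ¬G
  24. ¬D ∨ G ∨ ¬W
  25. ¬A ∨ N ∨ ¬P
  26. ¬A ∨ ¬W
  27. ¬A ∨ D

Unsatisfiable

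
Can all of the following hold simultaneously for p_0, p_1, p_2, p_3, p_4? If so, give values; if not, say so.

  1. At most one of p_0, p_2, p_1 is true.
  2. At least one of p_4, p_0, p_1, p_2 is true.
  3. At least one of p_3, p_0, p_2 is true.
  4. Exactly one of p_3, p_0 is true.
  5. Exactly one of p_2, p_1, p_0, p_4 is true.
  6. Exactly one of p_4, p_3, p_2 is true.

p_0: False; p_1: True; p_2: False; p_3: True; p_4: False

  (1) {p_0, p_2, p_1}: 1 true — at most one ✓
  (2) {p_4, p_0, p_1, p_2}: 1 true — at least one ✓
  (3) {p_3, p_0, p_2}: 1 true — at least one ✓
  (4) {p_3, p_0}: 1 true — exactly one ✓
  (5) {p_2, p_1, p_0, p_4}: 1 true — exactly one ✓
  (6) {p_4, p_3, p_2}: 1 true — exactly one ✓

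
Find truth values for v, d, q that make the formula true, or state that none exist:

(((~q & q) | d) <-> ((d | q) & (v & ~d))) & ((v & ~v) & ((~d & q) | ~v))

Case v = True: the conjunct ~v is False.
Case v = False: the conjunct v is False.
Both cases fail — unsatisfiable.

UNSATISFIABLE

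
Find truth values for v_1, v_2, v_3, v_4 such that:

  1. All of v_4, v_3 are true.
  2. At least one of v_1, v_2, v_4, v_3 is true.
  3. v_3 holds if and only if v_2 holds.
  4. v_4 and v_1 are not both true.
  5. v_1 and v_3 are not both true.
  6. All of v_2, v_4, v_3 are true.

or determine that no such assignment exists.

v_1 = False, v_2 = True, v_3 = True, v_4 = True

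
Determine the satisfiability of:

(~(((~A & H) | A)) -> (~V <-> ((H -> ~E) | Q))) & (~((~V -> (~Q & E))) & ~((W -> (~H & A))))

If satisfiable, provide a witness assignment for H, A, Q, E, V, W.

H = True, A = False, Q = True, E = True, V = False, W = True

  ~(((~A & H) | A)) -> (~V <-> ((H -> ~E) | Q)) = True
    ~(((~A & H) | A)) = False
      (~A & H) | A = True
        ~A & H = True
          ~A = True
    ~V <-> ((H -> ~E) | Q) = True
      ~V = True
      (H -> ~E) | Q = True
        H -> ~E = False
          ~E = False
  ~((~V -> (~Q & E))) & ~((W -> (~H & A))) = True
    ~((~V -> (~Q & E))) = True
      ~V -> (~Q & E) = False
        ~V = True
        ~Q & E = False
          ~Q = False
    ~((W -> (~H & A))) = True
      W -> (~H & A) = False
        ~H & A = False
          ~H = False
Both conjuncts True, so the formula holds.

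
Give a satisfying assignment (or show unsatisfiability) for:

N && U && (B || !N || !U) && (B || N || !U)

U = True; N = True; B = True

Unit clause (N) forces N = True.
Unit clause (U) forces U = True.
In (B || !N || !U) only B is left, so B = True.
Check each clause:
  (N): N holds.
  (U): U holds.
  (B || !N || !U): B holds.
  (B || N || !U): B holds.
All clauses satisfied.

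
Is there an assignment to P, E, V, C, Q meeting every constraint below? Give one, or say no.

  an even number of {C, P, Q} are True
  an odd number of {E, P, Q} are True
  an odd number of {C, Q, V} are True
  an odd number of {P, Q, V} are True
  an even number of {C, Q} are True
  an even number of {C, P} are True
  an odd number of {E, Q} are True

P = False; E = True; V = True; C = False; Q = False

{C, P, Q}: 0 true → even ✓
{E, P, Q}: 1 true → odd ✓
{C, Q, V}: 1 true → odd ✓
{P, Q, V}: 1 true → odd ✓
{C, Q}: 0 true → even ✓
{C, P}: 0 true → even ✓
{E, Q}: 1 true → odd ✓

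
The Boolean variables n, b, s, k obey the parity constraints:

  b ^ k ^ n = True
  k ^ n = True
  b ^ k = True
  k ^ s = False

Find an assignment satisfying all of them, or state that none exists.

n = False; b = False; s = True; k = True

b ^ k ^ n = F ^ T ^ F = True ✓
k ^ n = T ^ F = True ✓
b ^ k = F ^ T = True ✓
k ^ s = T ^ T = False ✓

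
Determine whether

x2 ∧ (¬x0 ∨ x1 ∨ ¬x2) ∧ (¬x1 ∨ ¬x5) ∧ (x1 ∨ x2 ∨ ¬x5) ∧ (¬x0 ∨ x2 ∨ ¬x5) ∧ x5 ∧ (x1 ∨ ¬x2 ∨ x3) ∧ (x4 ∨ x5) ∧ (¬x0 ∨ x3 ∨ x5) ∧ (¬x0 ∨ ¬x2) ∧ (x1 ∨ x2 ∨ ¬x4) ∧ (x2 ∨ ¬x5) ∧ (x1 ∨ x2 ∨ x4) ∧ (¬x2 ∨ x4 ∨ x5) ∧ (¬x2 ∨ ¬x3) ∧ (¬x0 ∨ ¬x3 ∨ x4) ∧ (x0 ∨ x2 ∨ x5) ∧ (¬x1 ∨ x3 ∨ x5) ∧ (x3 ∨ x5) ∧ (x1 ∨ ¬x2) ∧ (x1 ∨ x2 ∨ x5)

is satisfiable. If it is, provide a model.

The formula is unsatisfiable.

Case x2 = True:
  (x5) forces x5 = True.
  (¬x1 ∨ ¬x5) forces x1 = False.
  Clause (x1 ∨ ¬x2) is falsified — contradiction.
Case x2 = False:
  Clause (x2) is falsified — contradiction.
Both cases fail, so the formula is unsatisfiable.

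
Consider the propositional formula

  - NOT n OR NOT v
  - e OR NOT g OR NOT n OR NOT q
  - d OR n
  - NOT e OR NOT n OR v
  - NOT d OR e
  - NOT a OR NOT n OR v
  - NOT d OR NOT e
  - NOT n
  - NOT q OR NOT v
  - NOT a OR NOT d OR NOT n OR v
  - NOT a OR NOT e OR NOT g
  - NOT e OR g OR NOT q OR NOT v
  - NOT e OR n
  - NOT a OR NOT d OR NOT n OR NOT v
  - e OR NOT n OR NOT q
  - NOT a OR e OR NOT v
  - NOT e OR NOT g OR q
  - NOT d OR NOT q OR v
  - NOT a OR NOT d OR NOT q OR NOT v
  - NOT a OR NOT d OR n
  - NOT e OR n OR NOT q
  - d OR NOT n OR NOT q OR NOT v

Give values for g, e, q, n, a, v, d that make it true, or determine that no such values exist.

Unsatisfiable — no assignment works.

Case n = True:
  Clause (NOT n) is falsified — contradiction.
Case n = False:
  (d OR n) forces d = True.
  (NOT d OR e) forces e = True.
  Clause (NOT d OR NOT e) is falsified — contradiction.
Both cases fail, so the formula is unsatisfiable.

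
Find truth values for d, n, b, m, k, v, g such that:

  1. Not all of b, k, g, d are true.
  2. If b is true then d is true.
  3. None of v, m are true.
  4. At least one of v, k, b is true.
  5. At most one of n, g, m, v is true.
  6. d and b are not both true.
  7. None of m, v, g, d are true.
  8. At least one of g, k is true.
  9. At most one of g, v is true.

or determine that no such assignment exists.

d: False; n: False; b: False; m: False; k: True; v: False; g: False

  (1) {b, k, g, d}: 1/4 true — not all ✓
  (2) b=F ⇒ d: vacuous ✓
  (3) {v, m}: 0 true — none ✓
  (4) {v, k, b}: 1 true — at least one ✓
  (5) {n, g, m, v}: 0 true — at most one ✓
  (6) d=F, b=F — not both ✓
  (7) {m, v, g, d}: 0 true — none ✓
  (8) {g, k}: 1 true — at least one ✓
  (9) {g, v}: 0 true — at most one ✓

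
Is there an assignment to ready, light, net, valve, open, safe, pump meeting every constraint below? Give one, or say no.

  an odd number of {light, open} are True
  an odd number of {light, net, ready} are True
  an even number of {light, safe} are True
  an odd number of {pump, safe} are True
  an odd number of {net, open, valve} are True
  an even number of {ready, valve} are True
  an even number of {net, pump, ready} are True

Unsatisfiable

Adding constraints 1, 2, 5, 6 mod 2: every variable appears an even number of times on the left, so the left side is 0.
But the right sides sum to 1 (mod 2). 0 ≠ 1 — the system is inconsistent.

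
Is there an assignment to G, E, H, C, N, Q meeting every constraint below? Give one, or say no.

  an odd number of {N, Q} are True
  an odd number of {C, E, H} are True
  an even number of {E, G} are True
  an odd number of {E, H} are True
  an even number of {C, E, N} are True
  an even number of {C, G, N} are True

G: True; E: True; H: False; C: False; N: True; Q: False

{N, Q}: 1 true → odd ✓
{C, E, H}: 1 true → odd ✓
{E, G}: 2 true → even ✓
{E, H}: 1 true → odd ✓
{C, E, N}: 2 true → even ✓
{C, G, N}: 2 true → even ✓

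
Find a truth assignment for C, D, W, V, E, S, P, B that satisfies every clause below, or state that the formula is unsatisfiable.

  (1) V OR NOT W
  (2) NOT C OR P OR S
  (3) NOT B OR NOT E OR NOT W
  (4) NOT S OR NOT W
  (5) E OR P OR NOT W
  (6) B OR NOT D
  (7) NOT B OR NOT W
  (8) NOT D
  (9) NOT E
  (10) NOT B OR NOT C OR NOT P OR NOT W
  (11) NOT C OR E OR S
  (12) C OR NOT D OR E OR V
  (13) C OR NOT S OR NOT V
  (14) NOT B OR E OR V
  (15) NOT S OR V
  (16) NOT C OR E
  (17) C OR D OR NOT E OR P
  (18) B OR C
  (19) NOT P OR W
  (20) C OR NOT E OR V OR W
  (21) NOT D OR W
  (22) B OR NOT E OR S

Unit clause (NOT D) forces D = False.
Unit clause (NOT E) forces E = False.
In (NOT C OR E) only NOT C is left, so C = False.
In (B OR C) only B is left, so B = True.
In (NOT B OR NOT W) only NOT W is left, so W = False.
In (NOT B OR E OR V) only V is left, so V = True.
In (NOT P OR W) only NOT P is left, so P = False.
In (C OR NOT S OR NOT V) only NOT S is left, so S = False.
All clauses satisfied.

C: False; D: False; W: False; V: True; E: False; S: False; P: False; B: True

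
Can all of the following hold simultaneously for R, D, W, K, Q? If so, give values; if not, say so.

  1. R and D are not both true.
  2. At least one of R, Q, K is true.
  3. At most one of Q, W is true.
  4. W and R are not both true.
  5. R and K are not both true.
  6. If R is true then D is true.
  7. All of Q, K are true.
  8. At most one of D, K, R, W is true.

R: False, D: False, W: False, K: True, Q: True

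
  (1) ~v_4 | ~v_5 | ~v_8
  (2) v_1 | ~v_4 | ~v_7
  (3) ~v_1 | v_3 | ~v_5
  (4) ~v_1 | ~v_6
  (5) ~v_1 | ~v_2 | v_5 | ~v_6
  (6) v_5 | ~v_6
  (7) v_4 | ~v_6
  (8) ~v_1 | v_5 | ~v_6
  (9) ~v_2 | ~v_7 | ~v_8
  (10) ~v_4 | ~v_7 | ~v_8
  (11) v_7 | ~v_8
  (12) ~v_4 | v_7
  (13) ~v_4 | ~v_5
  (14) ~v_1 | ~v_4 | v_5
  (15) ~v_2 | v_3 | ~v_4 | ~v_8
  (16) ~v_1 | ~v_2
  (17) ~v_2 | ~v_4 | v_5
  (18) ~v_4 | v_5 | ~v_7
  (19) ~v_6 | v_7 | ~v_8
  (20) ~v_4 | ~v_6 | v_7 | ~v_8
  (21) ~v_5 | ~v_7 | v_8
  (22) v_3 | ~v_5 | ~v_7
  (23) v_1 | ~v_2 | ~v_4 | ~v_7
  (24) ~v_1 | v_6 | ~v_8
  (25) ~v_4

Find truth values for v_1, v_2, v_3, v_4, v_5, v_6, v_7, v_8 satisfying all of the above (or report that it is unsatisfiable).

v_1: False, v_2: True, v_3: False, v_4: False, v_5: False, v_6: False, v_7: True, v_8: False

Unit clause (~v_4) forces v_4 = False.
In (v_4 | ~v_6) only ~v_6 is left, so v_6 = False.
Set v_1 = False.
Set v_2 = True.
Set v_3 = False.
Set v_5 = False.
Set v_7 = True.
  then (~v_2 | ~v_7 | ~v_8) forces v_8 = False.
All clauses satisfied.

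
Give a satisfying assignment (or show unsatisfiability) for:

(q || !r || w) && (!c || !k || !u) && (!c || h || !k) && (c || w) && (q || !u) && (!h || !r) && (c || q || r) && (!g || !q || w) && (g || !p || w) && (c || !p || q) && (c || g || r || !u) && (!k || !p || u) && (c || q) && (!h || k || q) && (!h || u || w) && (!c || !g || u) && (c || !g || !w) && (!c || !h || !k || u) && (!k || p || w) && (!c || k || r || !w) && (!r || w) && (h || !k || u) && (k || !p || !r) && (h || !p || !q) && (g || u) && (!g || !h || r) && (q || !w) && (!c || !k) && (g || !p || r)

w = True; c = False; g = False; k = True; r = True; p = False; q = True; h = False; u = True

Set w = True.
  then (q || !w) forces q = True.
Set c = False.
  then (c || !g || !w) forces g = False.
  then (g || u) forces u = True.
  then (c || g || r || !u) forces r = True.
  then (!h || !r) forces h = False.
  then (h || !p || !q) forces p = False.
Set k = True.
All clauses satisfied.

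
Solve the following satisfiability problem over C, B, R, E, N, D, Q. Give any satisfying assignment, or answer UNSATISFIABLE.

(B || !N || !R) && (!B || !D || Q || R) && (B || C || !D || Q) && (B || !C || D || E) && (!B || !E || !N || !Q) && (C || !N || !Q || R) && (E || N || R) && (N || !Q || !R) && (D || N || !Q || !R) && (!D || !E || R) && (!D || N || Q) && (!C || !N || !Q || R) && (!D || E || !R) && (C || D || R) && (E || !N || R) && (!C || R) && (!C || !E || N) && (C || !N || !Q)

Set C = False.
Set B = False.
Try R = False:
  (C || D || R) forces D = True.
  (B || C || !D || Q) forces Q = True.
  (C || !N || !Q || R) forces N = False.
  (E || N || R) forces E = True.
  clause (!D || !E || R) is falsified — backtrack.
So R = True.
  then (B || !N || !R) forces N = False.
  then (N || !Q || !R) forces Q = False.
  then (!D || N || Q) forces D = False.
Set E = False.
All clauses satisfied.

C = False; B = False; R = True; E = False; N = False; D = False; Q = False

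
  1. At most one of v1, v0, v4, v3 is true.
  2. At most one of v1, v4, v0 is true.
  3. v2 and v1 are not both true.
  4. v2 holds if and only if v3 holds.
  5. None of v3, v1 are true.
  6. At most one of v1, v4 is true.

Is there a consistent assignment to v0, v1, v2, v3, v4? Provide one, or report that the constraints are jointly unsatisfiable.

v0 = True, v1 = False, v2 = False, v3 = False, v4 = False

  (1) {v1, v0, v4, v3}: 1 true — at most one ✓
  (2) {v1, v4, v0}: 1 true — at most one ✓
  (3) v2=F, v1=F — not both ✓
  (4) v2=F, v3=F — same ✓
  (5) {v3, v1}: 0 true — none ✓
  (6) {v1, v4}: 0 true — at most one ✓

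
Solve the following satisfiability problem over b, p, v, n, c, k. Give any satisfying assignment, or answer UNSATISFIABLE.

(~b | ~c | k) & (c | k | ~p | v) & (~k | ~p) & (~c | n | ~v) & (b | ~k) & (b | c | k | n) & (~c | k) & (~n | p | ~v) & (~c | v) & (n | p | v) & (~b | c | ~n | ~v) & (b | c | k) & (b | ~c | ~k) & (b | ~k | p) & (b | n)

b = True, p = False, v = False, n = True, c = False, k = True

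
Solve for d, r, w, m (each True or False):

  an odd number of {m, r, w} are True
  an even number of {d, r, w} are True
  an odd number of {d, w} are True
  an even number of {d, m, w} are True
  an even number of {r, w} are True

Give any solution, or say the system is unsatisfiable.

d=F; r=T; w=T; m=T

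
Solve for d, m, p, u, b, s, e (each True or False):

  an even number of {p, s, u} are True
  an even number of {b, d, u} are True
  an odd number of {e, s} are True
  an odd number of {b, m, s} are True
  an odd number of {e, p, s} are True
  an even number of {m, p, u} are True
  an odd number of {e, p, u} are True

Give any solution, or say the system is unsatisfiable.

d: False; m: True; p: False; u: True; b: True; s: True; e: False

{p, s, u}: 2 true → even ✓
{b, d, u}: 2 true → even ✓
{e, s}: 1 true → odd ✓
{b, m, s}: 3 true → odd ✓
{e, p, s}: 1 true → odd ✓
{m, p, u}: 2 true → even ✓
{e, p, u}: 1 true → odd ✓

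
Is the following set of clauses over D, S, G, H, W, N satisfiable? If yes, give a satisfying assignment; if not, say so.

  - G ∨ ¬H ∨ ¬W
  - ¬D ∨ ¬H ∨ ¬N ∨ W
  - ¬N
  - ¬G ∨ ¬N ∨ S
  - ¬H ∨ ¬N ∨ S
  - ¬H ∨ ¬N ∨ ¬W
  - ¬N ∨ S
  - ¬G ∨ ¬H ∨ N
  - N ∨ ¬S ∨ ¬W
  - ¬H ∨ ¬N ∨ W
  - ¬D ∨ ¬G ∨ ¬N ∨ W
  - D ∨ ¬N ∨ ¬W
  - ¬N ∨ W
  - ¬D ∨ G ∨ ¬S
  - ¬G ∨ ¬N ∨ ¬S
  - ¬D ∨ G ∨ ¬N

Unit clause (¬N) forces N = False.
Set D = True.
Set S = False.
Set G = False.
Set H = True.
  then (G ∨ ¬H ∨ ¬W) forces W = False.
All clauses satisfied.

D = True, S = False, G = False, H = True, W = False, N = False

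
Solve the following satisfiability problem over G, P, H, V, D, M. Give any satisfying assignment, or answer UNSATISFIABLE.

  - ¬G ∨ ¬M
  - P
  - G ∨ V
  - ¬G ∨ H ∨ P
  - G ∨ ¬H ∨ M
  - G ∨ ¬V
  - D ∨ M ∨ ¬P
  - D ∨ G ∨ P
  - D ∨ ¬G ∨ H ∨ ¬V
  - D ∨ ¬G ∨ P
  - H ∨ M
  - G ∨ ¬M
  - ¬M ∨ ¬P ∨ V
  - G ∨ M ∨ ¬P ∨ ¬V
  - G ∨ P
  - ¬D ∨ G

G=T; P=T; H=T; V=F; D=T; M=F

Unit clause (P) forces P = True.
Try G = False:
  (G ∨ V) forces V = True.
  clause (G ∨ ¬V) is falsified — backtrack.
So G = True.
  then (¬G ∨ ¬M) forces M = False.
  then (D ∨ M ∨ ¬P) forces D = True.
  then (H ∨ M) forces H = True.
Set V = False.
All clauses satisfied.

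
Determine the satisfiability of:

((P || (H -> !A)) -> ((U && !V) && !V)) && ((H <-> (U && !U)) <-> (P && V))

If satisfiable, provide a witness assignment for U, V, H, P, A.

U=T, V=F, H=T, P=T, A=F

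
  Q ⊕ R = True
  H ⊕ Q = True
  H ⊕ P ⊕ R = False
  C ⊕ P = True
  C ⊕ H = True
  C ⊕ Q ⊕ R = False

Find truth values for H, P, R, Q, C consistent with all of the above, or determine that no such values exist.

H: False, P: False, R: False, Q: True, C: True

Q ⊕ R = T ⊕ F = True ✓
H ⊕ Q = F ⊕ T = True ✓
H ⊕ P ⊕ R = F ⊕ F ⊕ F = False ✓
C ⊕ P = T ⊕ F = True ✓
C ⊕ H = T ⊕ F = True ✓
C ⊕ Q ⊕ R = T ⊕ T ⊕ F = False ✓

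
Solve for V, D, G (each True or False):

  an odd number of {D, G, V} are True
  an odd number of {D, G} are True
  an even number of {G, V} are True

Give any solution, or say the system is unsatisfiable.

V = False; D = True; G = False

{D, G, V}: 1 true → odd ✓
{D, G}: 1 true → odd ✓
{G, V}: 0 true → even ✓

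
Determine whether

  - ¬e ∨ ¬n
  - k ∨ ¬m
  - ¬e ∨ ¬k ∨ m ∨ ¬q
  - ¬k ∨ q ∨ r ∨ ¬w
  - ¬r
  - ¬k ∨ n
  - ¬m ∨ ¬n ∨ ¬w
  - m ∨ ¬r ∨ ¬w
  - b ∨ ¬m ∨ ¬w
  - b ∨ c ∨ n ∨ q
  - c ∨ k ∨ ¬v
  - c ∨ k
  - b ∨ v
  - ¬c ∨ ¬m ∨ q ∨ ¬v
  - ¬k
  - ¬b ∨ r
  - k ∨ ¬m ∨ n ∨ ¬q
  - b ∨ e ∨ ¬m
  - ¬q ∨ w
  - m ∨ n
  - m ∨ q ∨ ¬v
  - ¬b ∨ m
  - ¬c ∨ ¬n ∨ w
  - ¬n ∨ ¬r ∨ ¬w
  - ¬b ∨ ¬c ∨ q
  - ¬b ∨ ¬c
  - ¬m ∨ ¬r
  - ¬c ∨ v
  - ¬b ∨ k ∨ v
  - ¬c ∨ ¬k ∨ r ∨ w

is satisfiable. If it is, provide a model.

Unit clause (¬r) forces r = False.
Unit clause (¬k) forces k = False.
In (¬b ∨ r) only ¬b is left, so b = False.
In (k ∨ ¬m) only ¬m is left, so m = False.
In (c ∨ k) only c is left, so c = True.
In (b ∨ v) only v is left, so v = True.
In (m ∨ n) only n is left, so n = True.
In (m ∨ q ∨ ¬v) only q is left, so q = True.
In (¬c ∨ ¬n ∨ w) only w is left, so w = True.
In (¬e ∨ ¬n) only ¬e is left, so e = False.
All clauses satisfied.

m=F, q=T, n=T, v=T, e=F, b=F, c=T, w=T, r=F, k=F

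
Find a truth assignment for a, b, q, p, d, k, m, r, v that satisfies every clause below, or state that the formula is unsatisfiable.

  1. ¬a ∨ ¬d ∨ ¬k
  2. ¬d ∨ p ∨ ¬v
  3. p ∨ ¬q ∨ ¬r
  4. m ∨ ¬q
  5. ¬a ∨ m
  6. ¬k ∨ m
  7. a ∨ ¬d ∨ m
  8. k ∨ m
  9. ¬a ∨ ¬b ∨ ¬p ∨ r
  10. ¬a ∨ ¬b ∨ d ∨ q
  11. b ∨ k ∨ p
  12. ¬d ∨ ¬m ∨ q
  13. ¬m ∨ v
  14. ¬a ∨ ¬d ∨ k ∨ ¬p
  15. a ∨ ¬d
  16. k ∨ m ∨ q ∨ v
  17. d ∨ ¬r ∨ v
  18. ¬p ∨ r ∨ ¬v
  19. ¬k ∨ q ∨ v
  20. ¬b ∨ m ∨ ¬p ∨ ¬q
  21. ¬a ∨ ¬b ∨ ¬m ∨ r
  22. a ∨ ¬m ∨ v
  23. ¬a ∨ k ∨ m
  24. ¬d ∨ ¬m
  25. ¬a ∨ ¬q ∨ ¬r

a=F, b=T, q=F, p=F, d=F, k=F, m=T, r=T, v=T

Set a = False.
  then (a ∨ ¬d) forces d = False.
Set b = True.
Set q = False.
Set p = False.
Set k = False.
  then (k ∨ m) forces m = True.
  then (¬m ∨ v) forces v = True.
Set r = True.
All clauses satisfied.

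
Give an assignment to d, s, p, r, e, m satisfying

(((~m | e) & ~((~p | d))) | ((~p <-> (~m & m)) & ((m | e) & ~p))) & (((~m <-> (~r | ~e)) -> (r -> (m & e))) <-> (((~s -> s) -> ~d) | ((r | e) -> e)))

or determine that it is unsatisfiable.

d = False; s = False; p = True; r = True; e = True; m = False

  ((~m | e) & ~((~p | d))) | ((~p <-> (~m & m)) & ((m | e) & ~p)) = True
    (~m | e) & ~((~p | d)) = True
      ~m | e = True
        ~m = True
      ~((~p | d)) = True
        ~p | d = False
          ~p = False
    (~p <-> (~m & m)) & ((m | e) & ~p) = False
      ~p <-> (~m & m) = True
        ~p = False
        ~m & m = False
          ~m = True
      (m | e) & ~p = False
        m | e = True
        ~p = False
  ((~m <-> (~r | ~e)) -> (r -> (m & e))) <-> (((~s -> s) -> ~d) | ((r | e) -> e)) = True
    (~m <-> (~r | ~e)) -> (r -> (m & e)) = True
      ~m <-> (~r | ~e) = False
        ~m = True
        ~r | ~e = False
          ~r = False
          ~e = False
      r -> (m & e) = False
        m & e = False
    ((~s -> s) -> ~d) | ((r | e) -> e) = True
      (~s -> s) -> ~d = True
        ~s -> s = False
          ~s = True
        ~d = True
      (r | e) -> e = True
        r | e = True
Both conjuncts True, so the formula holds.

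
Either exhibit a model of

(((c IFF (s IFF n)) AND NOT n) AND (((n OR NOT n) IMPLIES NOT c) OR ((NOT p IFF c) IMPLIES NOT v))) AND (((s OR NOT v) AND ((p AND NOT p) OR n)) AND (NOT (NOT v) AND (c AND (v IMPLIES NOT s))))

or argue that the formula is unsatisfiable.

The formula is unsatisfiable.

Case n = True: the conjunct NOT n is False.
Case n = False: the formula simplifies to ((c IFF NOT s) AND (NOT c OR ((NOT p IFF c) IMPLIES NOT v))) AND (((s OR NOT v) AND (p AND NOT p)) AND (NOT (NOT v) AND (c AND (v IMPLIES NOT s)))).
  p = True: the conjunct NOT p is False.
  p = False: the conjunct p is False.
Both cases fail — unsatisfiable.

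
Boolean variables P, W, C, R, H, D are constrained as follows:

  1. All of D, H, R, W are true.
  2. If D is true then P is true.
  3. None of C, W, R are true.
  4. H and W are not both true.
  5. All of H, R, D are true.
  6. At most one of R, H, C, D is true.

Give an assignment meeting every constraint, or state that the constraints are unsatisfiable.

Case W = True:
  Constraint (3) is violated (W=T) — contradiction.
Case W = False:
  Constraint (1) is violated (W=F) — contradiction.
Both cases fail — unsatisfiable.

The formula is unsatisfiable.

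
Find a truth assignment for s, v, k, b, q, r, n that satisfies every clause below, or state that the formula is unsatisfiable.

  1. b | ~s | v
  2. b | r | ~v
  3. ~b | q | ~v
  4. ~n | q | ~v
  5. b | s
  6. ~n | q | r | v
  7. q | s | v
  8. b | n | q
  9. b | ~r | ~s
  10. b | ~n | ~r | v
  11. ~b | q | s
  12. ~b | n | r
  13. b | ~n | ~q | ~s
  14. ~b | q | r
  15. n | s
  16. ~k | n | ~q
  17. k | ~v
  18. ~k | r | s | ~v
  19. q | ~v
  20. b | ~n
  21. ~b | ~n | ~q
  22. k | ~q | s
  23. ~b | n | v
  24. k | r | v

Try s = False:
  (b | s) forces b = True.
  (~b | q | s) forces q = True.
  (n | s) forces n = True.
  clause (~b | ~n | ~q) is falsified — backtrack.
So s = True.
Try v = True:
  (k | ~v) forces k = True.
  (q | ~v) forces q = True.
  (~k | n | ~q) forces n = True.
  (b | ~n | ~q | ~s) forces b = True.
  clause (~b | ~n | ~q) is falsified — backtrack.
So v = False.
  then (b | ~s | v) forces b = True.
  then (~b | n | v) forces n = True.
  then (~b | ~n | ~q) forces q = False.
  then (~n | q | r | v) forces r = True.
Set k = True.
All clauses satisfied.

s = True, v = False, k = True, b = True, q = False, r = True, n = True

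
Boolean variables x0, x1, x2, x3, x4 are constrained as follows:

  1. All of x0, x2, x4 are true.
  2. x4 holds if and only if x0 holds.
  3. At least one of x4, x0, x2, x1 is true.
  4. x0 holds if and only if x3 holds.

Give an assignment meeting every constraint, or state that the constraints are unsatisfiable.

x0: True, x1: True, x2: True, x3: True, x4: True

  (1) {x0, x2, x4}: all 3 true ✓
  (2) x4=T, x0=T — same ✓
  (3) {x4, x0, x2, x1}: 4 true — at least one ✓
  (4) x0=T, x3=T — same ✓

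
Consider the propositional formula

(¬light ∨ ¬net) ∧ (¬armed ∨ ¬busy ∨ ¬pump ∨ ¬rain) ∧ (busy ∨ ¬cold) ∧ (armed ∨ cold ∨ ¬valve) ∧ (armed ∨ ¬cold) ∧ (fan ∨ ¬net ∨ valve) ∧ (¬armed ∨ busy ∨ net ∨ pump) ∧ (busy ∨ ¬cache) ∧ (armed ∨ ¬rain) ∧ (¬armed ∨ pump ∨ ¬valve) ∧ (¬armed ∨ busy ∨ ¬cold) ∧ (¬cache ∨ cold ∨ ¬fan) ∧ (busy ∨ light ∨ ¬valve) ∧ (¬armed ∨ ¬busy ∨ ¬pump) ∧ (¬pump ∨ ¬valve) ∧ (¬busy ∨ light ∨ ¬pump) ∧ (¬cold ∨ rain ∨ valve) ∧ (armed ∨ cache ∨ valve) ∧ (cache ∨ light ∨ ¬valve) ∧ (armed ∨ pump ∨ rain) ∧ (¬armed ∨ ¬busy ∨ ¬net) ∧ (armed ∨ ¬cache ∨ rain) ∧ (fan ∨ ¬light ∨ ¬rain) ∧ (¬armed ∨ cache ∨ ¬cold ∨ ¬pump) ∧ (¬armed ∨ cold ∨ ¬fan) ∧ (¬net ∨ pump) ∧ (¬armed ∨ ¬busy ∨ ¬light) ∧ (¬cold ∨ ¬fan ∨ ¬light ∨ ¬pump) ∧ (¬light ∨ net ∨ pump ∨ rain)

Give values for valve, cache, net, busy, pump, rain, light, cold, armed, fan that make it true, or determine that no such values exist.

Try valve = True:
  (¬pump ∨ ¬valve) forces pump = False.
  (¬armed ∨ pump ∨ ¬valve) forces armed = False.
  (armed ∨ cold ∨ ¬valve) forces cold = True.
  clause (armed ∨ ¬cold) is falsified — backtrack.
So valve = False.
Set cache = True.
  then (busy ∨ ¬cache) forces busy = True.
Set net = False.
Try pump = True:
  (¬armed ∨ ¬busy ∨ ¬pump) forces armed = False.
  (armed ∨ ¬cold) forces cold = False.
  (armed ∨ ¬rain) forces rain = False.
  clause (armed ∨ ¬cache ∨ rain) is falsified — backtrack.
So pump = False.
Set rain = True.
  then (armed ∨ ¬rain) forces armed = True.
  then (¬armed ∨ ¬busy ∨ ¬light) forces light = False.
Set cold = False.
  then (¬cache ∨ cold ∨ ¬fan) forces fan = False.
All clauses satisfied.

valve=F, cache=T, net=F, busy=T, pump=F, rain=T, light=F, cold=F, armed=T, fan=F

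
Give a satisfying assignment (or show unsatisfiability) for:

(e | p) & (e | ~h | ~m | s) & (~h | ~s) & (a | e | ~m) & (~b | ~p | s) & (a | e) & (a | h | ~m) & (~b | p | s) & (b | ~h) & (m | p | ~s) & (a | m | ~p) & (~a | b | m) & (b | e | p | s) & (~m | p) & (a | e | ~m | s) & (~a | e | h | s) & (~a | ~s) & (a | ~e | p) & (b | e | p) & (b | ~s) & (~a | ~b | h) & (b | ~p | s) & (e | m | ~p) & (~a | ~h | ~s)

Unsatisfiable — no assignment works.

Case a = True:
  (~a | ~s) forces s = False.
  If b = True:
    (~b | ~p | s) forces p = False.
    clause (~b | p | s) is falsified.
  If b = False:
    (b | ~h) forces h = False.
    (~a | b | m) forces m = True.
    (~m | p) forces p = True.
    clause (b | ~p | s) is falsified.
  Every sub-case reaches a contradiction.
Case a = False:
  (a | e) forces e = True.
  (a | ~e | p) forces p = True.
  (a | m | ~p) forces m = True.
  (a | h | ~m) forces h = True.
  (~h | ~s) forces s = False.
  (~b | ~p | s) forces b = False.
  Clause (b | ~h) is falsified — contradiction.
Both cases fail, so the formula is unsatisfiable.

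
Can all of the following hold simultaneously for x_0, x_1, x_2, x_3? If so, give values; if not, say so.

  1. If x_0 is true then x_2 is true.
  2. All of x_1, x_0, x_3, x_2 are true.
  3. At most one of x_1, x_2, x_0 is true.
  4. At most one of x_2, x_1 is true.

Case x_1 = True:
  (2) forces x_0 = True.
  Constraint (3) is violated (x_1=T, x_0=T) — contradiction.
Case x_1 = False:
  Constraint (2) is violated (x_1=F) — contradiction.
Both cases fail — unsatisfiable.

Unsatisfiable — no assignment works.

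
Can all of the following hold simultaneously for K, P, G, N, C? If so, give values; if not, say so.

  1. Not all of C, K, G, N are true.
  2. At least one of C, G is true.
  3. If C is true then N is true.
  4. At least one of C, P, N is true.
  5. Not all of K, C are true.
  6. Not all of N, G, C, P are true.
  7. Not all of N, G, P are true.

K=T; P=T; G=T; N=F; C=F

  (1) {C, K, G, N}: 2/4 true — not all ✓
  (2) {C, G}: 1 true — at least one ✓
  (3) C=F ⇒ N: vacuous ✓
  (4) {C, P, N}: 1 true — at least one ✓
  (5) {K, C}: 1/2 true — not all ✓
  (6) {N, G, C, P}: 2/4 true — not all ✓
  (7) {N, G, P}: 2/3 true — not all ✓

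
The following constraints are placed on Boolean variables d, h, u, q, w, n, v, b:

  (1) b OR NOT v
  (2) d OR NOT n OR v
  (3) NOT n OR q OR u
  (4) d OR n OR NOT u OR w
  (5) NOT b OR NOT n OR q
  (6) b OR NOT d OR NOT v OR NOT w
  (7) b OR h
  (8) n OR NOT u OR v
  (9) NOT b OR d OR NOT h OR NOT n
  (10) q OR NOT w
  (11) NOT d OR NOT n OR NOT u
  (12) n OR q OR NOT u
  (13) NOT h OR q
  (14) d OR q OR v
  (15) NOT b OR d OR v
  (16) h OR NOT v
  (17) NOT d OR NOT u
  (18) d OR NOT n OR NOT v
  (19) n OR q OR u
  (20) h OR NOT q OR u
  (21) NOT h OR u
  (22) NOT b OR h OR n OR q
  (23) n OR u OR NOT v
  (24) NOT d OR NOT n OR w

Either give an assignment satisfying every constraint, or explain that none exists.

d: False, h: True, u: True, q: True, w: True, n: False, v: True, b: True

Set d = False.
Set h = True.
  then (NOT h OR q) forces q = True.
  then (NOT h OR u) forces u = True.
Set w = True.
Try n = True:
  (d OR NOT n OR v) forces v = True.
  clause (d OR NOT n OR NOT v) is falsified — backtrack.
So n = False.
  then (n OR NOT u OR v) forces v = True.
  then (b OR NOT v) forces b = True.
All clauses satisfied.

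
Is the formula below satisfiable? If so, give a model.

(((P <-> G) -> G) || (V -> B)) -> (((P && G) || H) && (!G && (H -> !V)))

P=T, B=F, H=T, G=F, V=F

  (((P <-> G) -> G) || (V -> B)) -> (((P && G) || H) && (!G && (H -> !V))) = True
    ((P <-> G) -> G) || (V -> B) = True
      (P <-> G) -> G = True
        P <-> G = False
      V -> B = True
    ((P && G) || H) && (!G && (H -> !V)) = True
      (P && G) || H = True
        P && G = False
      !G && (H -> !V) = True
        !G = True
        H -> !V = True
          !V = True
The formula evaluates to True.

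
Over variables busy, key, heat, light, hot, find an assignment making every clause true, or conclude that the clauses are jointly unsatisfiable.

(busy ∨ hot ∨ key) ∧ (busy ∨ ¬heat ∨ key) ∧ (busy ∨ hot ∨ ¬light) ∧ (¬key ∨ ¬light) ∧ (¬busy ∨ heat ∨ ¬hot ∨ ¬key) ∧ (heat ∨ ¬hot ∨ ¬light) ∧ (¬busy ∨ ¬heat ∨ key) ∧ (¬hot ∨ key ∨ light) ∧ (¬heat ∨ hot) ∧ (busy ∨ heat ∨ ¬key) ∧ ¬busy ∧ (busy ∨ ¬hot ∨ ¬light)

busy = False; key = True; heat = True; light = False; hot = True

Unit clause (¬busy) forces busy = False.
Try key = False:
  (busy ∨ hot ∨ key) forces hot = True.
  (busy ∨ ¬heat ∨ key) forces heat = False.
  (heat ∨ ¬hot ∨ ¬light) forces light = False.
  clause (¬hot ∨ key ∨ light) is falsified — backtrack.
So key = True.
  then (¬key ∨ ¬light) forces light = False.
  then (busy ∨ heat ∨ ¬key) forces heat = True.
  then (¬heat ∨ hot) forces hot = True.
All clauses satisfied.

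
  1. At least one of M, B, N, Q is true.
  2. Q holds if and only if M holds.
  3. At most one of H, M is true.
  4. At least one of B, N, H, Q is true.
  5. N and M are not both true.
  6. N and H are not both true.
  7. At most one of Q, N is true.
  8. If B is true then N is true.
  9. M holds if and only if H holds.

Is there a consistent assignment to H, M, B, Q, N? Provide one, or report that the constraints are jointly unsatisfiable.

H = False, M = False, B = True, Q = False, N = True

  (1) {M, B, N, Q}: 2 true — at least one ✓
  (2) Q=F, M=F — same ✓
  (3) {H, M}: 0 true — at most one ✓
  (4) {B, N, H, Q}: 2 true — at least one ✓
  (5) N=T, M=F — not both ✓
  (6) N=T, H=F — not both ✓
  (7) {Q, N}: 1 true — at most one ✓
  (8) B=T ⇒ N: T ✓
  (9) M=F, H=F — same ✓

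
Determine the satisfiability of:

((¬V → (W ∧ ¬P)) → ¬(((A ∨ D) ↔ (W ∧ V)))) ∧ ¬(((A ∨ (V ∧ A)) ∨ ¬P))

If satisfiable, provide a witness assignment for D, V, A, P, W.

D: False; V: True; A: False; P: True; W: True

  (¬V → (W ∧ ¬P)) → ¬(((A ∨ D) ↔ (W ∧ V))) = True
    ¬V → (W ∧ ¬P) = True
      ¬V = False
      W ∧ ¬P = False
        ¬P = False
    ¬(((A ∨ D) ↔ (W ∧ V))) = True
      (A ∨ D) ↔ (W ∧ V) = False
        A ∨ D = False
        W ∧ V = True
  ¬(((A ∨ (V ∧ A)) ∨ ¬P)) = True
    (A ∨ (V ∧ A)) ∨ ¬P = False
      A ∨ (V ∧ A) = False
        V ∧ A = False
      ¬P = False
Both conjuncts True, so the formula holds.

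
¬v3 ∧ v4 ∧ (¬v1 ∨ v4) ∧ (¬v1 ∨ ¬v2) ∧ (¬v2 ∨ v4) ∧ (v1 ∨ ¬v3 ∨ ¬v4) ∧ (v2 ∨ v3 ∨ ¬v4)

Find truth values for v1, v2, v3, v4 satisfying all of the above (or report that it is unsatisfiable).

v1=F; v2=T; v3=F; v4=T

Unit clause (¬v3) forces v3 = False.
Unit clause (v4) forces v4 = True.
In (v2 ∨ v3 ∨ ¬v4) only v2 is left, so v2 = True.
In (¬v1 ∨ ¬v2) only ¬v1 is left, so v1 = False.
Check each clause:
  (¬v3): ¬v3 holds.
  (v4): v4 holds.
  (¬v1 ∨ v4): ¬v1 holds.
  (¬v1 ∨ ¬v2): ¬v1 holds.
  (¬v2 ∨ v4): v4 holds.
  (v1 ∨ ¬v3 ∨ ¬v4): ¬v3 holds.
  (v2 ∨ v3 ∨ ¬v4): v2 holds.
All clauses satisfied.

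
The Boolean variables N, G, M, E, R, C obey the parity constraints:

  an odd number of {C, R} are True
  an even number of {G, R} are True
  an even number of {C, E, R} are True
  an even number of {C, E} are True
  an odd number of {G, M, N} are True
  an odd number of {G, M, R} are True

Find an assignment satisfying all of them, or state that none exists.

N: False, G: False, M: True, E: True, R: False, C: True

{C, R}: 1 true → odd ✓
{G, R}: 0 true → even ✓
{C, E, R}: 2 true → even ✓
{C, E}: 2 true → even ✓
{G, M, N}: 1 true → odd ✓
{G, M, R}: 1 true → odd ✓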